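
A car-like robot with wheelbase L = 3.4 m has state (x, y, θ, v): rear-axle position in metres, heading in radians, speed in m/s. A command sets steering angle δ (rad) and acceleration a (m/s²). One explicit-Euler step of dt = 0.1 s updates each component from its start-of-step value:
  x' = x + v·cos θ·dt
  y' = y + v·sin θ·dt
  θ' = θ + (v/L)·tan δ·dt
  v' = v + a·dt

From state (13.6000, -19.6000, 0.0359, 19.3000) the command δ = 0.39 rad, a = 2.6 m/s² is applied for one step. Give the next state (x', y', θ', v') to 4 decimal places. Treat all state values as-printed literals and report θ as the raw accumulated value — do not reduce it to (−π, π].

(15.5288, -19.5307, 0.2692, 19.5600)

x' = 13.6000 + 19.3000·cos(0.0359)·0.1 = 15.5288
y' = -19.6000 + 19.3000·sin(0.0359)·0.1 = -19.5307
θ' = 0.0359 + (19.3000/3.4)·tan(0.39)·0.1 = 0.2692
v' = 19.3000 + 2.6000·0.1 = 19.5600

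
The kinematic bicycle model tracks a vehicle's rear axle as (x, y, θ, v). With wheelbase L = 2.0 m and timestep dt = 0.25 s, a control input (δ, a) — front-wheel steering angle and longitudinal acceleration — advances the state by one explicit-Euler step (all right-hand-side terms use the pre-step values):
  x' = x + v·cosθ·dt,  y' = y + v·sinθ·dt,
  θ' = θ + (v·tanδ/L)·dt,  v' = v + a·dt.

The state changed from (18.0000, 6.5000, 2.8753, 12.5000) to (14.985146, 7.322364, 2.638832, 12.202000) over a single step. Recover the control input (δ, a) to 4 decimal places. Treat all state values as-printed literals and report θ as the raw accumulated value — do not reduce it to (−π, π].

δ = -0.1502, a = -1.1920

a = (v'−v)/dt = (-0.298000)/0.25 = -1.1920
Δθ = θ'−θ = -0.236468;  (v·dt/L) = 12.5000·0.25/2.0 = 1.562500
tan δ = Δθ·L/(v·dt) = -0.151340  →  δ = -0.1502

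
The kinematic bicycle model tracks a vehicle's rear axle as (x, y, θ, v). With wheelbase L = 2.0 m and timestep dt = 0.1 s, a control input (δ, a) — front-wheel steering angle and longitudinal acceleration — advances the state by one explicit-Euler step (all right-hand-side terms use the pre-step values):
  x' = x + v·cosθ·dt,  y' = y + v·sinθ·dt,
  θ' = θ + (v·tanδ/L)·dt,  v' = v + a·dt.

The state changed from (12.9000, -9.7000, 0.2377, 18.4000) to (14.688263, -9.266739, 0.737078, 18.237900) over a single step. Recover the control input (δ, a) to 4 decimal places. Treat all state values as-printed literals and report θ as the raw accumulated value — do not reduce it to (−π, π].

δ = 0.4973, a = -1.6210

a = (v'−v)/dt = (-0.162100)/0.1 = -1.6210
Δθ = θ'−θ = 0.499378;  (v·dt/L) = 18.4000·0.1/2.0 = 0.920000
tan δ = Δθ·L/(v·dt) = 0.542802  →  δ = 0.4973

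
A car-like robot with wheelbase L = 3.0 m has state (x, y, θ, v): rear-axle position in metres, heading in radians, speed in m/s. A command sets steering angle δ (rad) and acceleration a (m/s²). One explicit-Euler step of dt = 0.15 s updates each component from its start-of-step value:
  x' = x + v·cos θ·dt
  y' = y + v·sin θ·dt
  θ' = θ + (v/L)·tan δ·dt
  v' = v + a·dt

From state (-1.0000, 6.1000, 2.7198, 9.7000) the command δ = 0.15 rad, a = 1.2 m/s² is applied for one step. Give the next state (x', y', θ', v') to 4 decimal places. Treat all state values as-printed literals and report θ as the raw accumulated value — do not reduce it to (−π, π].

x' = -1.0000 + 9.7000·cos(2.7198)·0.15 = -2.3275
y' = 6.1000 + 9.7000·sin(2.7198)·0.15 = 6.6957
θ' = 2.7198 + (9.7000/3.0)·tan(0.15)·0.15 = 2.7931
v' = 9.7000 + 1.2000·0.15 = 9.8800

(-2.3275, 6.6957, 2.7931, 9.8800)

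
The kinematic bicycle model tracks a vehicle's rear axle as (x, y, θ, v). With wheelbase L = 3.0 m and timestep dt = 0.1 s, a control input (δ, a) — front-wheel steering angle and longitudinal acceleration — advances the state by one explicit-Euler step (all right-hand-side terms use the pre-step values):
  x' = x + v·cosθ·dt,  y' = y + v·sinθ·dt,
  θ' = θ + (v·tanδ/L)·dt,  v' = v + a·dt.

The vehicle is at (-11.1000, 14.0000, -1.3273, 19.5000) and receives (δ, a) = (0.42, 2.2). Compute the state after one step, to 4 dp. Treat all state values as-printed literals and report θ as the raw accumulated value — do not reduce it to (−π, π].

x' = -11.1000 + 19.5000·cos(-1.3273)·0.1 = -10.6299
y' = 14.0000 + 19.5000·sin(-1.3273)·0.1 = 12.1075
θ' = -1.3273 + (19.5000/3.0)·tan(0.42)·0.1 = -1.0370
v' = 19.5000 + 2.2000·0.1 = 19.7200

(-10.6299, 12.1075, -1.0370, 19.7200)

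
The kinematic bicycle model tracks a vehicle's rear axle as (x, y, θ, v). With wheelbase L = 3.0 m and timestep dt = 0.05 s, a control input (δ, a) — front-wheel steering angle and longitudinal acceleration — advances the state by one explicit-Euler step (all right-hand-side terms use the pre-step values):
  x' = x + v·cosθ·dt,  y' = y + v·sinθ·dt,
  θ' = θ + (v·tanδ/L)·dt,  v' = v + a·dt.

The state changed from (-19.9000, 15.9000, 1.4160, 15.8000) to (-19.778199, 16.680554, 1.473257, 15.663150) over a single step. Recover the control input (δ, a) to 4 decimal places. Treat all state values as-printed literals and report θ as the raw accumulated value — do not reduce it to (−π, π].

δ = 0.2141, a = -2.7370

a = (v'−v)/dt = (-0.136850)/0.05 = -2.7370
Δθ = θ'−θ = 0.057257;  (v·dt/L) = 15.8000·0.05/3.0 = 0.263333
tan δ = Δθ·L/(v·dt) = 0.217432  →  δ = 0.2141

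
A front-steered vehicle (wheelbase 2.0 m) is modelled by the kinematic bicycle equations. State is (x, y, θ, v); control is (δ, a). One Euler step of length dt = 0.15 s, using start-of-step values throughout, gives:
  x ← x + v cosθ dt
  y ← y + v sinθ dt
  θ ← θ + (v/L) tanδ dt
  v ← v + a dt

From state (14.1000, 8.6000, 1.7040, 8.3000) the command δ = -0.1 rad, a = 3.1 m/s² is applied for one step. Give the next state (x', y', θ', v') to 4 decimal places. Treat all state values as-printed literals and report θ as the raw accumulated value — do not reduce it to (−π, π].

x' = 14.1000 + 8.3000·cos(1.7040)·0.15 = 13.9347
y' = 8.6000 + 8.3000·sin(1.7040)·0.15 = 9.8340
θ' = 1.7040 + (8.3000/2.0)·tan(-0.1)·0.15 = 1.6415
v' = 8.3000 + 3.1000·0.15 = 8.7650

(13.9347, 9.8340, 1.6415, 8.7650)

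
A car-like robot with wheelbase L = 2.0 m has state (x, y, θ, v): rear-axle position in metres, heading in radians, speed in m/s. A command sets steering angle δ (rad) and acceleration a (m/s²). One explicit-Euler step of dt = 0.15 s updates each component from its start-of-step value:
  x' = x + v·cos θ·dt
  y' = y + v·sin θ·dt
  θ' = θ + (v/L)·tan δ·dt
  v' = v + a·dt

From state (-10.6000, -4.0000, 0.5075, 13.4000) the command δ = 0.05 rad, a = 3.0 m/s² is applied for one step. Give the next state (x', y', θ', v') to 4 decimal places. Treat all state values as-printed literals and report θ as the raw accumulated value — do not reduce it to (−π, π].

(-8.8433, -3.0232, 0.5578, 13.8500)

x' = -10.6000 + 13.4000·cos(0.5075)·0.15 = -8.8433
y' = -4.0000 + 13.4000·sin(0.5075)·0.15 = -3.0232
θ' = 0.5075 + (13.4000/2.0)·tan(0.05)·0.15 = 0.5578
v' = 13.4000 + 3.0000·0.15 = 13.8500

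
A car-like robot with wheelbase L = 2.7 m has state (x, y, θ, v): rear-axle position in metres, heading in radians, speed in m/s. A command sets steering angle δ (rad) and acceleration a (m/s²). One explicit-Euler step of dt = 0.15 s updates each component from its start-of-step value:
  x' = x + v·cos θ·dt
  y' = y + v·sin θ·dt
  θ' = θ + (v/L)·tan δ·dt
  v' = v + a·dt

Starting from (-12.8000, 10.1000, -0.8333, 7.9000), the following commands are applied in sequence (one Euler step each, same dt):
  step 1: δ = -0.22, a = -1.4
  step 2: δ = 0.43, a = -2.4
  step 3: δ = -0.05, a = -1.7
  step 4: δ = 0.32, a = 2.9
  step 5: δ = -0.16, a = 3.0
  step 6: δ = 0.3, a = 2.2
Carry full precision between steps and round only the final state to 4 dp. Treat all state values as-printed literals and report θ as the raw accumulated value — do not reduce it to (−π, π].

after step 1 (δ=-0.22, a=-1.4): (-12.003162, 9.222917, -0.931444, 7.690000)
after step 2 (δ=0.43, a=-2.4): (-11.314897, 8.297254, -0.735511, 7.330000)
after step 3 (δ=-0.05, a=-1.7): (-10.499631, 7.559526, -0.755889, 7.075000)
after step 4 (δ=0.32, a=2.9): (-9.727399, 6.831577, -0.625635, 7.510000)
after step 5 (δ=-0.16, a=3.0): (-8.814268, 6.171885, -0.692966, 7.960000)
after step 6 (δ=0.3, a=2.2): (-7.895658, 5.409132, -0.556170, 8.290000)

(-7.8957, 5.4091, -0.5562, 8.2900)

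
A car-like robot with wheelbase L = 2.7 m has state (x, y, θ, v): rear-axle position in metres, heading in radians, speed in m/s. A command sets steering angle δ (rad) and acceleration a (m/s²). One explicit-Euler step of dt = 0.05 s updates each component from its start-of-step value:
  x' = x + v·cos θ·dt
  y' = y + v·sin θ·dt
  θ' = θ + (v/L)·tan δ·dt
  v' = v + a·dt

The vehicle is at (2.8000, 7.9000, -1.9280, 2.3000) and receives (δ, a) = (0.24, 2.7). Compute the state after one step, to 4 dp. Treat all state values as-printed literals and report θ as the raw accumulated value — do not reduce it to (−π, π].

x' = 2.8000 + 2.3000·cos(-1.9280)·0.05 = 2.7598
y' = 7.9000 + 2.3000·sin(-1.9280)·0.05 = 7.7923
θ' = -1.9280 + (2.3000/2.7)·tan(0.24)·0.05 = -1.9176
v' = 2.3000 + 2.7000·0.05 = 2.4350

(2.7598, 7.7923, -1.9176, 2.4350)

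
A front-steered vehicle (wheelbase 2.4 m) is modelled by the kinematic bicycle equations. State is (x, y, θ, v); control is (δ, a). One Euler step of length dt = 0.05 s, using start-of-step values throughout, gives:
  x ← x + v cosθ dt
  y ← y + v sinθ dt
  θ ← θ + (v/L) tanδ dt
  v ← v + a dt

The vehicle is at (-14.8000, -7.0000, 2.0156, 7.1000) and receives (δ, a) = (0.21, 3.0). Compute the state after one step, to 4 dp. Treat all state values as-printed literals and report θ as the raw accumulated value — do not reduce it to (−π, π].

x' = -14.8000 + 7.1000·cos(2.0156)·0.05 = -14.9527
y' = -7.0000 + 7.1000·sin(2.0156)·0.05 = -6.6795
θ' = 2.0156 + (7.1000/2.4)·tan(0.21)·0.05 = 2.0471
v' = 7.1000 + 3.0000·0.05 = 7.2500

(-14.9527, -6.6795, 2.0471, 7.2500)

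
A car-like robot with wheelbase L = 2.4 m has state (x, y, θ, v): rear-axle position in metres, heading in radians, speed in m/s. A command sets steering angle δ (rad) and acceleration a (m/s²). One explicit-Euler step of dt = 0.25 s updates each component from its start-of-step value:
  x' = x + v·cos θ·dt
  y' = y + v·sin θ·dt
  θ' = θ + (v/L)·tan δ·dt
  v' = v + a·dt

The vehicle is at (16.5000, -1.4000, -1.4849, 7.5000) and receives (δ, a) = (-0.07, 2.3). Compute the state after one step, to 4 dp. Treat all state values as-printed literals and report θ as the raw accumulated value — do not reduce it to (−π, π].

(16.6609, -3.2681, -1.5397, 8.0750)

x' = 16.5000 + 7.5000·cos(-1.4849)·0.25 = 16.6609
y' = -1.4000 + 7.5000·sin(-1.4849)·0.25 = -3.2681
θ' = -1.4849 + (7.5000/2.4)·tan(-0.07)·0.25 = -1.5397
v' = 7.5000 + 2.3000·0.25 = 8.0750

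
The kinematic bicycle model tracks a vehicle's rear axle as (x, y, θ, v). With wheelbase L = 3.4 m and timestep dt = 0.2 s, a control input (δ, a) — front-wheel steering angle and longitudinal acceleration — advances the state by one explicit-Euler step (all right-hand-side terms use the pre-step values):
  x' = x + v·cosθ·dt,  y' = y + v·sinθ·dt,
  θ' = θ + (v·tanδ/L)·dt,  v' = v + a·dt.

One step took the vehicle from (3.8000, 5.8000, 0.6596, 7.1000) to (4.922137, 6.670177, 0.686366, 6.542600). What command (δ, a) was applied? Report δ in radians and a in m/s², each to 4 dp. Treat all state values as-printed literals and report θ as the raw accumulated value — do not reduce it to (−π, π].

a = (v'−v)/dt = (-0.557400)/0.2 = -2.7870
Δθ = θ'−θ = 0.026766;  (v·dt/L) = 7.1000·0.2/3.4 = 0.417647
tan δ = Δθ·L/(v·dt) = 0.064088  →  δ = 0.0640

δ = 0.0640, a = -2.7870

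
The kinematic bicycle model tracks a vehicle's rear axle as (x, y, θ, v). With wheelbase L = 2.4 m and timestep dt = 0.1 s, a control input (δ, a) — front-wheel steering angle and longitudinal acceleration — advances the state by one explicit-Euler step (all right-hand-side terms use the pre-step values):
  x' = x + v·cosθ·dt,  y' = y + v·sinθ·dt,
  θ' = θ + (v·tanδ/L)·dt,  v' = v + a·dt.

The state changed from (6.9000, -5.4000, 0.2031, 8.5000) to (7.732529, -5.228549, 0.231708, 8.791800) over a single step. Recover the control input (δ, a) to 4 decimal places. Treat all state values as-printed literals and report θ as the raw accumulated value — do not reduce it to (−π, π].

a = (v'−v)/dt = (0.291800)/0.1 = 2.9180
Δθ = θ'−θ = 0.028608;  (v·dt/L) = 8.5000·0.1/2.4 = 0.354167
tan δ = Δθ·L/(v·dt) = 0.080776  →  δ = 0.0806

δ = 0.0806, a = 2.9180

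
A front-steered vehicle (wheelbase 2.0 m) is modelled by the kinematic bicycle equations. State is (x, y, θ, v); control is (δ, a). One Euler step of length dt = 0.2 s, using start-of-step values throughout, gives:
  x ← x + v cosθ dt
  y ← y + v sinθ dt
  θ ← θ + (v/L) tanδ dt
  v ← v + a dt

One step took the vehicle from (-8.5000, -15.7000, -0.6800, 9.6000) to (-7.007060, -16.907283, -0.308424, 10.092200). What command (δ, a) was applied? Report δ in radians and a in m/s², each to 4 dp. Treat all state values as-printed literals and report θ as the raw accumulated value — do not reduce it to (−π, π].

δ = 0.3693, a = 2.4610

a = (v'−v)/dt = (0.492200)/0.2 = 2.4610
Δθ = θ'−θ = 0.371576;  (v·dt/L) = 9.6000·0.2/2.0 = 0.960000
tan δ = Δθ·L/(v·dt) = 0.387058  →  δ = 0.3693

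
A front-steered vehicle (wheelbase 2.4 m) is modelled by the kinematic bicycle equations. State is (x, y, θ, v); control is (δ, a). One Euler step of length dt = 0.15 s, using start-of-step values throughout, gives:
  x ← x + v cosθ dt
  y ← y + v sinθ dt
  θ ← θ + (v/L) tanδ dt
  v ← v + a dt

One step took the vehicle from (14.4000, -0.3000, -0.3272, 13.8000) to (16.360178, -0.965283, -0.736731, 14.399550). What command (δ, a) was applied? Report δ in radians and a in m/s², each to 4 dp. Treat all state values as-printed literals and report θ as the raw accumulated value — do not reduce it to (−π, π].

a = (v'−v)/dt = (0.599550)/0.15 = 3.9970
Δθ = θ'−θ = -0.409531;  (v·dt/L) = 13.8000·0.15/2.4 = 0.862500
tan δ = Δθ·L/(v·dt) = -0.474819  →  δ = -0.4433

δ = -0.4433, a = 3.9970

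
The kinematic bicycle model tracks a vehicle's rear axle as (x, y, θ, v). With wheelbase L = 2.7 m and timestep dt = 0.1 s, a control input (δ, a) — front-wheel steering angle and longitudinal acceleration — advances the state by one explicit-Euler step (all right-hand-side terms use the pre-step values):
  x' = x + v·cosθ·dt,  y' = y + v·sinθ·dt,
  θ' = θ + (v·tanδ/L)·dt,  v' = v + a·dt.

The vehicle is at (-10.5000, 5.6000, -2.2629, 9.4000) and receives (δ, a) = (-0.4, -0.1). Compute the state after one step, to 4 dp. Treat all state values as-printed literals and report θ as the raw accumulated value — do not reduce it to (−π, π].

x' = -10.5000 + 9.4000·cos(-2.2629)·0.1 = -11.0999
y' = 5.6000 + 9.4000·sin(-2.2629)·0.1 = 4.8763
θ' = -2.2629 + (9.4000/2.7)·tan(-0.4)·0.1 = -2.4101
v' = 9.4000 − 0.1000·0.1 = 9.3900

(-11.0999, 4.8763, -2.4101, 9.3900)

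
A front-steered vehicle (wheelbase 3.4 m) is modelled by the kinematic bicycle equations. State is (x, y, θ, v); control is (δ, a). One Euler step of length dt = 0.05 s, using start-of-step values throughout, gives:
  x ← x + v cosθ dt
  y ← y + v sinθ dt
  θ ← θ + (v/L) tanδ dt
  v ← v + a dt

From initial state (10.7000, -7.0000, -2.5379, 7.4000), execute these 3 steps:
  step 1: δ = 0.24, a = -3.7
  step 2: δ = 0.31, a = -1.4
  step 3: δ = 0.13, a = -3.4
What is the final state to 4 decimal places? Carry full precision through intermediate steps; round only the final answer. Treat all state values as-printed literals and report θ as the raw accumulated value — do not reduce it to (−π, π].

(9.8227, -7.6429, -2.4635, 6.9750)

after step 1 (δ=0.24, a=-3.7): (10.395399, -7.210044, -2.511269, 7.215000)
after step 2 (δ=0.31, a=-1.4): (10.103972, -7.422672, -2.477281, 7.145000)
after step 3 (δ=0.13, a=-3.4): (9.822694, -7.642923, -2.463544, 6.975000)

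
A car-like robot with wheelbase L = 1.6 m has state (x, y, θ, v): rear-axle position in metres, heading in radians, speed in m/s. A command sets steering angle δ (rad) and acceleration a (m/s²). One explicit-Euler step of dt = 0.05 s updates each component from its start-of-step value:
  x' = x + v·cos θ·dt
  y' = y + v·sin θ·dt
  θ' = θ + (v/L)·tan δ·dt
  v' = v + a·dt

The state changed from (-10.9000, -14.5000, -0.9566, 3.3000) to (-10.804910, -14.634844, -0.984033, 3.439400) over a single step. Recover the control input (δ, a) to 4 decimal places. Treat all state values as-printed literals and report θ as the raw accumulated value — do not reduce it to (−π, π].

a = (v'−v)/dt = (0.139400)/0.05 = 2.7880
Δθ = θ'−θ = -0.027433;  (v·dt/L) = 3.3000·0.05/1.6 = 0.103125
tan δ = Δθ·L/(v·dt) = -0.266017  →  δ = -0.2600

δ = -0.2600, a = 2.7880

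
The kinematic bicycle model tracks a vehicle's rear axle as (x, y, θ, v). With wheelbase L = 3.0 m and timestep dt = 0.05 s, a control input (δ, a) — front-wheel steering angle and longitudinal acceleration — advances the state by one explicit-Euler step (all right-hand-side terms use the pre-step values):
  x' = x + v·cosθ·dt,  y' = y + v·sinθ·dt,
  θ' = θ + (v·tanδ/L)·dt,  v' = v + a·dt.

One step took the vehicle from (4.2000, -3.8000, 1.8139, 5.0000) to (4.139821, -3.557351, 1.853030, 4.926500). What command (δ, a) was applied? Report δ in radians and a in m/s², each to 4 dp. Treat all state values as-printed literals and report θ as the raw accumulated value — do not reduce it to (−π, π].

δ = 0.4390, a = -1.4700

a = (v'−v)/dt = (-0.073500)/0.05 = -1.4700
Δθ = θ'−θ = 0.039130;  (v·dt/L) = 5.0000·0.05/3.0 = 0.083333
tan δ = Δθ·L/(v·dt) = 0.469560  →  δ = 0.4390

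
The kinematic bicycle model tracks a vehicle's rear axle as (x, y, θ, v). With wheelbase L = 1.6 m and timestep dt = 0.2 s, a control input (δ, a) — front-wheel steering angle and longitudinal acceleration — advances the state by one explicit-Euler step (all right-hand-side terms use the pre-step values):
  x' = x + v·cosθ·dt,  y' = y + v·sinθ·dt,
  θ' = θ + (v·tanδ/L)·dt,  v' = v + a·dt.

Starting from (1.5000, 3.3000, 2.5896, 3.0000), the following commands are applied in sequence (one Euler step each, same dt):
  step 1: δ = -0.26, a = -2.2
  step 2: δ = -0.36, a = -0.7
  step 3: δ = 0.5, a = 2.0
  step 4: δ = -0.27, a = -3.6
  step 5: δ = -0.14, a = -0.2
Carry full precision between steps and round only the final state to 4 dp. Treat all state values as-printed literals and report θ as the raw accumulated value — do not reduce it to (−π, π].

(-0.5479, 4.8566, 2.4001, 2.0600)

after step 1 (δ=-0.26, a=-2.2): (0.989111, 3.614631, 2.489842, 2.560000)
after step 2 (δ=-0.36, a=-0.7): (0.582059, 3.925200, 2.369393, 2.420000)
after step 3 (δ=0.5, a=2.0): (0.235333, 4.262892, 2.534650, 2.820000)
after step 4 (δ=-0.27, a=-3.6): (-0.227934, 4.584575, 2.437092, 2.100000)
after step 5 (δ=-0.14, a=-0.2): (-0.547947, 4.856589, 2.400100, 2.060000)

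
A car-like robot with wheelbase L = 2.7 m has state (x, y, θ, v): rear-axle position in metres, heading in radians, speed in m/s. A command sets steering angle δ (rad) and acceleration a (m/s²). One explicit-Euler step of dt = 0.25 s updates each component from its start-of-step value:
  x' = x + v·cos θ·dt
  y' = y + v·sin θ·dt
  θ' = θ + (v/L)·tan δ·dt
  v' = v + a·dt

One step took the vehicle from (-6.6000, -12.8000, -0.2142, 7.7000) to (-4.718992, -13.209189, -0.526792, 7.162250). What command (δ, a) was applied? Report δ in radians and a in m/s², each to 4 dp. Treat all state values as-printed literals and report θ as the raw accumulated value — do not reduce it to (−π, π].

δ = -0.4132, a = -2.1510

a = (v'−v)/dt = (-0.537750)/0.25 = -2.1510
Δθ = θ'−θ = -0.312592;  (v·dt/L) = 7.7000·0.25/2.7 = 0.712963
tan δ = Δθ·L/(v·dt) = -0.438441  →  δ = -0.4132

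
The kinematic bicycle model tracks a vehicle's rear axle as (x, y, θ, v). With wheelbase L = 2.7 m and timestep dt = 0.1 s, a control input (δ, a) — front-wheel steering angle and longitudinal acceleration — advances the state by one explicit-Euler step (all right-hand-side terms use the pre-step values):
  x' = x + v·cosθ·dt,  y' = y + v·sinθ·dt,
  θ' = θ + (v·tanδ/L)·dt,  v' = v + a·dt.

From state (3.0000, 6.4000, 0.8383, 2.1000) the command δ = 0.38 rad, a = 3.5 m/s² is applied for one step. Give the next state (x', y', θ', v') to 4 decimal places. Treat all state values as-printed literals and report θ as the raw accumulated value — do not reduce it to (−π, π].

(3.1404, 6.5561, 0.8694, 2.4500)

x' = 3.0000 + 2.1000·cos(0.8383)·0.1 = 3.1404
y' = 6.4000 + 2.1000·sin(0.8383)·0.1 = 6.5561
θ' = 0.8383 + (2.1000/2.7)·tan(0.38)·0.1 = 0.8694
v' = 2.1000 + 3.5000·0.1 = 2.4500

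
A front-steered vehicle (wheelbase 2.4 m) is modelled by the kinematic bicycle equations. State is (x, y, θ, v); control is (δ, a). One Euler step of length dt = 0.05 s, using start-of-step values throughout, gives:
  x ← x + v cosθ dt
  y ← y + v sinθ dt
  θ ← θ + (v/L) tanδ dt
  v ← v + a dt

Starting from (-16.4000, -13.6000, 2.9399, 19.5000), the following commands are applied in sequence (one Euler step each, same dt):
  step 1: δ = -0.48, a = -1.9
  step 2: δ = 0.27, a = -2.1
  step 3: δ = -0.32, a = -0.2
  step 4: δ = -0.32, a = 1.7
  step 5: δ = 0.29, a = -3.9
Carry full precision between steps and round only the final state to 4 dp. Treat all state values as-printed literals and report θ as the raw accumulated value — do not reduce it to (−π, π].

(-20.8570, -11.8017, 2.6943, 19.1800)

after step 1 (δ=-0.48, a=-1.9): (-17.355236, -13.404680, 2.728402, 19.405000)
after step 2 (δ=0.27, a=-2.1): (-18.243834, -13.015092, 2.840287, 19.300000)
after step 3 (δ=-0.32, a=-0.2): (-19.165360, -12.728712, 2.707041, 19.290000)
after step 4 (δ=-0.32, a=1.7): (-20.040218, -12.322654, 2.573864, 19.375000)
after step 5 (δ=0.29, a=-3.9): (-20.856995, -11.801739, 2.694317, 19.180000)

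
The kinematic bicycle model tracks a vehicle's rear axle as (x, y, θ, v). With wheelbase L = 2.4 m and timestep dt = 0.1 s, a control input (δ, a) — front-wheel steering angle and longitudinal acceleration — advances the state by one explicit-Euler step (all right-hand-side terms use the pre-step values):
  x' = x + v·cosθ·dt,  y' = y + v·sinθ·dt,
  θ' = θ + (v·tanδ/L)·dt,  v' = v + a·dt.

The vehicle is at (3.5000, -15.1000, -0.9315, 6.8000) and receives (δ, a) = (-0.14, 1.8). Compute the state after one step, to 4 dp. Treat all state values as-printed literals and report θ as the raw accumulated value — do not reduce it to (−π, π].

(3.9057, -15.6457, -0.9714, 6.9800)

x' = 3.5000 + 6.8000·cos(-0.9315)·0.1 = 3.9057
y' = -15.1000 + 6.8000·sin(-0.9315)·0.1 = -15.6457
θ' = -0.9315 + (6.8000/2.4)·tan(-0.14)·0.1 = -0.9714
v' = 6.8000 + 1.8000·0.1 = 6.9800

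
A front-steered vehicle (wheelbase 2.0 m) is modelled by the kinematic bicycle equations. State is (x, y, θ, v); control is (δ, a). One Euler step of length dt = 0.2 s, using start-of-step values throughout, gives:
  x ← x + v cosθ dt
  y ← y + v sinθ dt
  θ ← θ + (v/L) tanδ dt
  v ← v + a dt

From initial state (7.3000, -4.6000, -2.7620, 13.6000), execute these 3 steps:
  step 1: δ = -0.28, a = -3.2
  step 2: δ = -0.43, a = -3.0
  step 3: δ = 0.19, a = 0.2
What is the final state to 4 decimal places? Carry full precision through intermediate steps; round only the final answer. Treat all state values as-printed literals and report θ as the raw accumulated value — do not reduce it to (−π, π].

(0.1498, -4.1704, -3.5097, 12.4000)

after step 1 (δ=-0.28, a=-3.2): (4.773621, -5.607875, -3.153074, 12.960000)
after step 2 (δ=-0.43, a=-3.0): (2.181792, -5.578116, -3.747447, 12.360000)
after step 3 (δ=0.19, a=0.2): (0.149769, -4.170400, -3.509739, 12.400000)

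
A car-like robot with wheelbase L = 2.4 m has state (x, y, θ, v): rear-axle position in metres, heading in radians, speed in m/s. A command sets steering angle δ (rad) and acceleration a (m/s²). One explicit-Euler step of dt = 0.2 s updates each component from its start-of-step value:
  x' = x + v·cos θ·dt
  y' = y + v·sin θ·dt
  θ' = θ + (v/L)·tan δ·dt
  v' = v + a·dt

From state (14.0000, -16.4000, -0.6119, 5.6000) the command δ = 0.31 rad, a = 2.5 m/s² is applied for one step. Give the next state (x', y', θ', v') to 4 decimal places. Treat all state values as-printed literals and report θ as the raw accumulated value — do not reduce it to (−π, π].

(14.9168, -17.0434, -0.4624, 6.1000)

x' = 14.0000 + 5.6000·cos(-0.6119)·0.2 = 14.9168
y' = -16.4000 + 5.6000·sin(-0.6119)·0.2 = -17.0434
θ' = -0.6119 + (5.6000/2.4)·tan(0.31)·0.2 = -0.4624
v' = 5.6000 + 2.5000·0.2 = 6.1000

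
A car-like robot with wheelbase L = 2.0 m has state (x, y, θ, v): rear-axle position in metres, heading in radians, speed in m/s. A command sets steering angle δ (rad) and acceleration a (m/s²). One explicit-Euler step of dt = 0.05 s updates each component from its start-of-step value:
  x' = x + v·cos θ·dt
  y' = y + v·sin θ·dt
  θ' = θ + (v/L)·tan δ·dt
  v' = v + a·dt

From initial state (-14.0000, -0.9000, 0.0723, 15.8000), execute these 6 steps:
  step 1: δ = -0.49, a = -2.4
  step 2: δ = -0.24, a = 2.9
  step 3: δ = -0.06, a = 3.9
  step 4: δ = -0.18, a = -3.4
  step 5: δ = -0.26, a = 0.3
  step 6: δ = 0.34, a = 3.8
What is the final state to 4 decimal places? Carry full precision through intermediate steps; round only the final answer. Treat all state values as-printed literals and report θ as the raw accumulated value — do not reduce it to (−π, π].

after step 1 (δ=-0.49, a=-2.4): (-13.212064, -0.842933, -0.138388, 15.680000)
after step 2 (δ=-0.24, a=2.9): (-12.435559, -0.951083, -0.234317, 15.825000)
after step 3 (δ=-0.06, a=3.9): (-11.665932, -1.134795, -0.258083, 16.020000)
after step 4 (δ=-0.18, a=-3.4): (-10.891460, -1.339232, -0.330962, 15.850000)
after step 5 (δ=-0.26, a=0.3): (-10.141969, -1.596758, -0.436373, 15.865000)
after step 6 (δ=0.34, a=3.8): (-9.423054, -1.932029, -0.296072, 16.055000)

(-9.4231, -1.9320, -0.2961, 16.0550)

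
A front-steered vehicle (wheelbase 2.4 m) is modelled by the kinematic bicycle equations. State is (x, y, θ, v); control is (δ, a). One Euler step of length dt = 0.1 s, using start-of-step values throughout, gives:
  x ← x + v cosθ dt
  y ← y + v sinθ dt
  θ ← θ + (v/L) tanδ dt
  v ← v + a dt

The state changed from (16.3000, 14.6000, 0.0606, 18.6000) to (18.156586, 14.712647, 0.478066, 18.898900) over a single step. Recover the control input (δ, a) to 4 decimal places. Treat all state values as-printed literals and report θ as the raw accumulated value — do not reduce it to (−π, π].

a = (v'−v)/dt = (0.298900)/0.1 = 2.9890
Δθ = θ'−θ = 0.417466;  (v·dt/L) = 18.6000·0.1/2.4 = 0.775000
tan δ = Δθ·L/(v·dt) = 0.538666  →  δ = 0.4941

δ = 0.4941, a = 2.9890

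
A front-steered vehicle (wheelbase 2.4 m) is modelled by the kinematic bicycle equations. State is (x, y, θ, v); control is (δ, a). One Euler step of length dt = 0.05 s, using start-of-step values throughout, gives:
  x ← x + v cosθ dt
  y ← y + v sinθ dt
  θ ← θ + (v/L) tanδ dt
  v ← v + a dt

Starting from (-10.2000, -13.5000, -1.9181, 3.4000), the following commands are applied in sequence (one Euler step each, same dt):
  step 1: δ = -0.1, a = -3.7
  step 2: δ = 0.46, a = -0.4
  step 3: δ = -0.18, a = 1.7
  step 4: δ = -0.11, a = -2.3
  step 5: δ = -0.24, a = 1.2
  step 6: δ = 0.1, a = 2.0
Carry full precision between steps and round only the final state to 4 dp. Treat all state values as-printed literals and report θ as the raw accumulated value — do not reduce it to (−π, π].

(-10.5270, -14.4174, -1.9211, 3.3250)

after step 1 (δ=-0.1, a=-3.7): (-10.257862, -13.659850, -1.925207, 3.215000)
after step 2 (δ=0.46, a=-0.4): (-10.313648, -13.810610, -1.892022, 3.195000)
after step 3 (δ=-0.18, a=1.7): (-10.364086, -13.962188, -1.904135, 3.280000)
after step 4 (δ=-0.11, a=-2.3): (-10.417747, -14.117161, -1.911682, 3.165000)
after step 5 (δ=-0.24, a=1.2): (-10.470653, -14.266305, -1.927818, 3.225000)
after step 6 (δ=0.1, a=2.0): (-10.527008, -14.417387, -1.921077, 3.325000)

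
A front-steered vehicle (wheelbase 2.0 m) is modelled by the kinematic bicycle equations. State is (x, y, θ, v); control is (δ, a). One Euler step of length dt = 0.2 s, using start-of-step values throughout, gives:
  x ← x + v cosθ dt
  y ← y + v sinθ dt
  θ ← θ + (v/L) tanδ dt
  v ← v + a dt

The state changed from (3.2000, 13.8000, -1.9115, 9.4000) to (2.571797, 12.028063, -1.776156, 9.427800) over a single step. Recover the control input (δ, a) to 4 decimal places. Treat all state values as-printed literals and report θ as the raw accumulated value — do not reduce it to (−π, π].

a = (v'−v)/dt = (0.027800)/0.2 = 0.1390
Δθ = θ'−θ = 0.135344;  (v·dt/L) = 9.4000·0.2/2.0 = 0.940000
tan δ = Δθ·L/(v·dt) = 0.143983  →  δ = 0.1430

δ = 0.1430, a = 0.1390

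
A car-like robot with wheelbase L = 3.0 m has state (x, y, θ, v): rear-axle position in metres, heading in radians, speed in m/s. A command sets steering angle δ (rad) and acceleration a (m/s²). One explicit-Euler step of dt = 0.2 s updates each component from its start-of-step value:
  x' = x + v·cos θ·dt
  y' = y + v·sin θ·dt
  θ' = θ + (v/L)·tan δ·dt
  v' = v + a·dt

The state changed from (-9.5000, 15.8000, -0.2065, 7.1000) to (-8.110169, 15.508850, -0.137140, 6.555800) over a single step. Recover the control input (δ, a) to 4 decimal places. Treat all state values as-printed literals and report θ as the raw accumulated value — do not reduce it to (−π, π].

δ = 0.1455, a = -2.7210

a = (v'−v)/dt = (-0.544200)/0.2 = -2.7210
Δθ = θ'−θ = 0.069360;  (v·dt/L) = 7.1000·0.2/3.0 = 0.473333
tan δ = Δθ·L/(v·dt) = 0.146535  →  δ = 0.1455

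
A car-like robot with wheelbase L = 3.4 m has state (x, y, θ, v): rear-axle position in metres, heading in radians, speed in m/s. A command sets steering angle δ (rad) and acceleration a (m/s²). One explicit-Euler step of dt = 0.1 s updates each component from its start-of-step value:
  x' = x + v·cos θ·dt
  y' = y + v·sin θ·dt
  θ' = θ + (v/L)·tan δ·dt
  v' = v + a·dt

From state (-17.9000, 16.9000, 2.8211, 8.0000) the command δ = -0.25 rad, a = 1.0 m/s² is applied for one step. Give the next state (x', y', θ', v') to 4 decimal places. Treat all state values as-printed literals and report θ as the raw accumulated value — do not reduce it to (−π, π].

x' = -17.9000 + 8.0000·cos(2.8211)·0.1 = -18.6593
y' = 16.9000 + 8.0000·sin(2.8211)·0.1 = 17.1520
θ' = 2.8211 + (8.0000/3.4)·tan(-0.25)·0.1 = 2.7610
v' = 8.0000 + 1.0000·0.1 = 8.1000

(-18.6593, 17.1520, 2.7610, 8.1000)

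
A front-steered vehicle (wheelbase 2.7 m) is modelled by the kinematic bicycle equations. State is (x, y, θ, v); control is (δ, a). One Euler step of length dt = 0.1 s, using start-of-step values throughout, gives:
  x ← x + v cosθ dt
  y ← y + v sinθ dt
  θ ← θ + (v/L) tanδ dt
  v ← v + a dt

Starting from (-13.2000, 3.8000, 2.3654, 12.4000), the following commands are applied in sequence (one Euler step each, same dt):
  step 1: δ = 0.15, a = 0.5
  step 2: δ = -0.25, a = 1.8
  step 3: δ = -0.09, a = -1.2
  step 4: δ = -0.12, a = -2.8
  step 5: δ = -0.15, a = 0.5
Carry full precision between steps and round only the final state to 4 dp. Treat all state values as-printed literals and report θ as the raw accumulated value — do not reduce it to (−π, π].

after step 1 (δ=0.15, a=0.5): (-14.084847, 4.668704, 2.434810, 12.450000)
after step 2 (δ=-0.25, a=1.8): (-15.031613, 5.477195, 2.317069, 12.630000)
after step 3 (δ=-0.09, a=-1.2): (-15.889073, 6.404520, 2.274855, 12.510000)
after step 4 (δ=-0.12, a=-2.8): (-16.698866, 7.358059, 2.218987, 12.230000)
after step 5 (δ=-0.15, a=0.5): (-17.437246, 8.333007, 2.150528, 12.280000)

(-17.4372, 8.3330, 2.1505, 12.2800)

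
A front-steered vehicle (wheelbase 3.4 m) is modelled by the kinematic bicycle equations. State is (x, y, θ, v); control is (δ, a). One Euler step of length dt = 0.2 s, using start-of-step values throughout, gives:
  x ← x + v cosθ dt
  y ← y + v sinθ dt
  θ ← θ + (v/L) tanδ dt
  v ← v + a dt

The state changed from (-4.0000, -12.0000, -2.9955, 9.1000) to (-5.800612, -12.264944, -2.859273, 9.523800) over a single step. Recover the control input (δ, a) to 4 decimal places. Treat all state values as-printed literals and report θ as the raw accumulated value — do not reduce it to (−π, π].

a = (v'−v)/dt = (0.423800)/0.2 = 2.1190
Δθ = θ'−θ = 0.136227;  (v·dt/L) = 9.1000·0.2/3.4 = 0.535294
tan δ = Δθ·L/(v·dt) = 0.254490  →  δ = 0.2492

δ = 0.2492, a = 2.1190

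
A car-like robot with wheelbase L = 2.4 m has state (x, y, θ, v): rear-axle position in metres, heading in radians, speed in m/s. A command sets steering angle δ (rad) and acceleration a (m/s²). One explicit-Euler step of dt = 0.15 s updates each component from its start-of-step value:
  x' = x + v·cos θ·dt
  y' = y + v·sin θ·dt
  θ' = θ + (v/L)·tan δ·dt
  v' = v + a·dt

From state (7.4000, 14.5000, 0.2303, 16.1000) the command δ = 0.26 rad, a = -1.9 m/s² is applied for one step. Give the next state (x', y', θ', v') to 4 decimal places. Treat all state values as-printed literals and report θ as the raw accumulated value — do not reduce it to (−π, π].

(9.7512, 15.0513, 0.4980, 15.8150)

x' = 7.4000 + 16.1000·cos(0.2303)·0.15 = 9.7512
y' = 14.5000 + 16.1000·sin(0.2303)·0.15 = 15.0513
θ' = 0.2303 + (16.1000/2.4)·tan(0.26)·0.15 = 0.4980
v' = 16.1000 − 1.9000·0.15 = 15.8150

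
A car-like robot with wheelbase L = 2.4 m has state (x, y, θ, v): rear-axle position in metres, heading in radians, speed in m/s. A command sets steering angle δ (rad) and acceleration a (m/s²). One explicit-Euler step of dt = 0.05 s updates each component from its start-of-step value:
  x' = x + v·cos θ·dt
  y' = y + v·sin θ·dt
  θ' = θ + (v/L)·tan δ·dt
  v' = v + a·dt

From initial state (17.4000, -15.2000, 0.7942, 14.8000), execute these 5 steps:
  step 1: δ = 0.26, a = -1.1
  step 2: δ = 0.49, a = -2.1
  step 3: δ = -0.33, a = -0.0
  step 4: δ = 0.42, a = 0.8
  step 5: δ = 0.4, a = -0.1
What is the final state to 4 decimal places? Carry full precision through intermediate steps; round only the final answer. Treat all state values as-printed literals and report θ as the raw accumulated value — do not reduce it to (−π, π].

after step 1 (δ=0.26, a=-1.1): (17.918633, -14.672156, 0.876223, 14.745000)
after step 2 (δ=0.49, a=-2.1): (18.390516, -14.105707, 1.040073, 14.640000)
after step 3 (δ=-0.33, a=-0.0): (18.761022, -13.474399, 0.935603, 14.640000)
after step 4 (δ=0.42, a=0.8): (19.195342, -12.885171, 1.071808, 14.680000)
after step 5 (δ=0.4, a=-0.1): (19.546588, -12.240669, 1.201112, 14.675000)

(19.5466, -12.2407, 1.2011, 14.6750)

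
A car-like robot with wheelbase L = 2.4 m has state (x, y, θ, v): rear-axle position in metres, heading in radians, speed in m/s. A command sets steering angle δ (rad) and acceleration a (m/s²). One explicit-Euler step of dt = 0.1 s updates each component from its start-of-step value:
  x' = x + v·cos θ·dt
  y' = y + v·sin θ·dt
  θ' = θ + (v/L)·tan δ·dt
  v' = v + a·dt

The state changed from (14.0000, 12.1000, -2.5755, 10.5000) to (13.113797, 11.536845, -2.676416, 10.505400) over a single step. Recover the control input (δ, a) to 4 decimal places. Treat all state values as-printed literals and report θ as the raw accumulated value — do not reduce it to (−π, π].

a = (v'−v)/dt = (0.005400)/0.1 = 0.0540
Δθ = θ'−θ = -0.100916;  (v·dt/L) = 10.5000·0.1/2.4 = 0.437500
tan δ = Δθ·L/(v·dt) = -0.230665  →  δ = -0.2267

δ = -0.2267, a = 0.0540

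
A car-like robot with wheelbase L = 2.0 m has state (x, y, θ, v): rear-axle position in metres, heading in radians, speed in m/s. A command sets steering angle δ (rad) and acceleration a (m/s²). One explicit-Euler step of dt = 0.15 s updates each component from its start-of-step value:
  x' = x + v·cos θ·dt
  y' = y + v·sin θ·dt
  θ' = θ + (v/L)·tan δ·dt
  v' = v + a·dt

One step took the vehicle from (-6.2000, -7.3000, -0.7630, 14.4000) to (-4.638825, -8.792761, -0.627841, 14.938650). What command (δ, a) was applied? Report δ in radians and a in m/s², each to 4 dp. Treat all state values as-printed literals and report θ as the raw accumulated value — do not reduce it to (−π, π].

δ = 0.1245, a = 3.5910

a = (v'−v)/dt = (0.538650)/0.15 = 3.5910
Δθ = θ'−θ = 0.135159;  (v·dt/L) = 14.4000·0.15/2.0 = 1.080000
tan δ = Δθ·L/(v·dt) = 0.125147  →  δ = 0.1245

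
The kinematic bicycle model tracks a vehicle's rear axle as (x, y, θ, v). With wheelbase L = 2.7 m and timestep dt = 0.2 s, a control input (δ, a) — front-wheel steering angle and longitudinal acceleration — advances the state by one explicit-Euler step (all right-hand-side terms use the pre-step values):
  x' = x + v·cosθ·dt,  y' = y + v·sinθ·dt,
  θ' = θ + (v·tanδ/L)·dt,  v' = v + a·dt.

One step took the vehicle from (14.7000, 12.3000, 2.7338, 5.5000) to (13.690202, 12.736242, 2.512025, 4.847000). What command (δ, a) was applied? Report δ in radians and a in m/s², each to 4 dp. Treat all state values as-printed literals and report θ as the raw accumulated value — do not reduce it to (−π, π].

δ = -0.4985, a = -3.2650

a = (v'−v)/dt = (-0.653000)/0.2 = -3.2650
Δθ = θ'−θ = -0.221775;  (v·dt/L) = 5.5000·0.2/2.7 = 0.407407
tan δ = Δθ·L/(v·dt) = -0.544357  →  δ = -0.4985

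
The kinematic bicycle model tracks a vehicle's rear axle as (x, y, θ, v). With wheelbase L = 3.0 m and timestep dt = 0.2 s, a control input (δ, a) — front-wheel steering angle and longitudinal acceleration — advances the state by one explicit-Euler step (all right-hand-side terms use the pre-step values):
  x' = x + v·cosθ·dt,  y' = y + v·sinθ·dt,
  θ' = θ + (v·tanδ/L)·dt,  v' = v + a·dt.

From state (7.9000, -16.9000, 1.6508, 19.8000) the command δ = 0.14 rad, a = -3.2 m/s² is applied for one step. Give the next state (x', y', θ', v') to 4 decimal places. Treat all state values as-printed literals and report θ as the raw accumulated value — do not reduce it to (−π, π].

(7.5835, -12.9527, 1.8368, 19.1600)

x' = 7.9000 + 19.8000·cos(1.6508)·0.2 = 7.5835
y' = -16.9000 + 19.8000·sin(1.6508)·0.2 = -12.9527
θ' = 1.6508 + (19.8000/3.0)·tan(0.14)·0.2 = 1.8368
v' = 19.8000 − 3.2000·0.2 = 19.1600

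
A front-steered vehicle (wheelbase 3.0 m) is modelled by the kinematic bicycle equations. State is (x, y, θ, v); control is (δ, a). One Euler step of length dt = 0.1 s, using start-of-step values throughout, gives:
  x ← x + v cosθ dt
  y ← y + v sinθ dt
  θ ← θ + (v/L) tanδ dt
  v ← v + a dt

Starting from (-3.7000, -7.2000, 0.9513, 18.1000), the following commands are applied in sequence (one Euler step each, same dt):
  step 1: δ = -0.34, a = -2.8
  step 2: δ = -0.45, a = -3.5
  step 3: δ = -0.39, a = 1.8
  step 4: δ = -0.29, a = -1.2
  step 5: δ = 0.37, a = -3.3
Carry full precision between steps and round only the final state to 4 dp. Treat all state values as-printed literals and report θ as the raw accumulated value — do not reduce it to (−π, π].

after step 1 (δ=-0.34, a=-2.8): (-2.649068, -5.726350, 0.737879, 17.820000)
after step 2 (δ=-0.45, a=-3.5): (-1.330572, -4.527564, 0.450944, 17.470000)
after step 3 (δ=-0.39, a=1.8): (0.241791, -3.766194, 0.211573, 17.650000)
after step 4 (δ=-0.29, a=-1.2): (1.967435, -3.395547, 0.036007, 17.530000)
after step 5 (δ=0.37, a=-3.3): (3.719299, -3.332441, 0.262648, 17.200000)

(3.7193, -3.3324, 0.2626, 17.2000)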